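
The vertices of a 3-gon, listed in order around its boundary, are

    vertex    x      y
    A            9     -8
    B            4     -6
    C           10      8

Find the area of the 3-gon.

Σ = (-22) + (92) + (-152) = -82
Area = |Σ|/2 = 41.

41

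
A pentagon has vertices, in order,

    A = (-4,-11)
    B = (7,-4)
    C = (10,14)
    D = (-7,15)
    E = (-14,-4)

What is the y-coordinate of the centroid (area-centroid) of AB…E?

515/171

Apply the shoelace (surveyor's) formula. First the cross-terms c_i = x_i·y_{i+1} − x_{i+1}·y_i:
  93, 138, 248, 238, 138  ⇒  2A = 855, A = 427.5.
Then Σ (y_i + y_{i+1})·c_i = 7725, so ȳ = 7725 / (6·427.5) = 515/171.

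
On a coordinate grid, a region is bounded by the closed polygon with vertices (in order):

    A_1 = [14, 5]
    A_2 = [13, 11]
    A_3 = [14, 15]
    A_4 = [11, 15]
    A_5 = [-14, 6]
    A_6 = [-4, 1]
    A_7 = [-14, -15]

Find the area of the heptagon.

337.5

Apply the surveyor's formula: 2A = Σ (x_i·y_{i+1} − x_{i+1}·y_i), indices taken mod 7.
Σ = (89) + (41) + (45) + (276) + (10) + (74) + (140) = 675
Area = |Σ|/2 = 337.5.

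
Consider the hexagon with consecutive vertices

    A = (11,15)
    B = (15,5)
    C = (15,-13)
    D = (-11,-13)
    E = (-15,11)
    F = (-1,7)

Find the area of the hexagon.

640

Apply the surveyor's formula: 2A = Σ (x_i·y_{i+1} − x_{i+1}·y_i), indices taken mod 6.
Cross-terms: -170, -270, -338, -316, -94, -92  ⇒  Σ = -1280
Area = |Σ|/2 = 640.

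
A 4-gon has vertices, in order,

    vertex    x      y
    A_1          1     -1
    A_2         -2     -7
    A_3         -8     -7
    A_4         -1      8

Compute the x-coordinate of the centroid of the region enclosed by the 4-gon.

-356/129

Apply the surveyor's formula. First the cross-terms c_i = x_i·y_{i+1} − x_{i+1}·y_i:
  -9, -42, -71, -7  ⇒  2A = -129, A = -64.5.
Then Σ (x_i + x_{i+1})·c_i = 1068, so x̄ = 1068 / (6·(-64.5)) = -356/129.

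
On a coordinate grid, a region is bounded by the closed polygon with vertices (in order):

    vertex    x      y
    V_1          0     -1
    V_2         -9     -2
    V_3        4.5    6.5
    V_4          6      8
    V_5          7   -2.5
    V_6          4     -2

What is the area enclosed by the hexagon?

Apply the shoelace formula: 2A = Σ (x_i·y_{i+1} − x_{i+1}·y_i), indices taken mod 6.
V_1→V_2: (0)(-2) − (-9)(-1) = -9
V_2→V_3: (-9)(6.5) − (4.5)(-2) = -49.5
V_3→V_4: (4.5)(8) − (6)(6.5) = -3
V_4→V_5: (6)(-2.5) − (7)(8) = -71
V_5→V_6: (7)(-2) − (4)(-2.5) = -4
V_6→V_1: (4)(-1) − (0)(-2) = -4
Σ = -140.5
Area = |Σ|/2 = 70.25.

70.25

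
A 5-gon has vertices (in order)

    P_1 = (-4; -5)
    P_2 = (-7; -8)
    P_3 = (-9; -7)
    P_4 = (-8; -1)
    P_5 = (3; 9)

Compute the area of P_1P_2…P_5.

Apply the surveyor's formula: 2A = Σ (x_i·y_{i+1} − x_{i+1}·y_i), indices taken mod 5.
Σ = (-3) + (-23) + (-47) + (-69) + (21) = -121
Area = |Σ|/2 = 60.5.

60.5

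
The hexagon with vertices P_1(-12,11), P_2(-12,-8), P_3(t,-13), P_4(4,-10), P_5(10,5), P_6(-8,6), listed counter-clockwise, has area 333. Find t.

-13

Write out the shoelace sum; only the two edges meeting at P_3 involve t:
2·Area = [((-12)·(-13) − t·(-8)) + (t·(-10) − 4·(-13))] + 432
       = -2·t + 640 = 666
⇒ t = -13.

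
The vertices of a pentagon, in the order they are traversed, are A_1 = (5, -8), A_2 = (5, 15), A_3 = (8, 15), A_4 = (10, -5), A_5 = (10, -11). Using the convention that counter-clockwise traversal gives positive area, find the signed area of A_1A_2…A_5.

Apply the shoelace formula: 2A = Σ (x_i·y_{i+1} − x_{i+1}·y_i), indices taken mod 5.
Cross-terms: 115, -45, -190, -60, -25  ⇒  Σ = -205
Signed area = Σ/2 = -102.5 (negative ⇒ clockwise traversal).

-102.5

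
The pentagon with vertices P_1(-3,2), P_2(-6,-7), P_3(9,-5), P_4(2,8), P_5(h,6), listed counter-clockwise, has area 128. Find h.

-3

Write out the shoelace sum; only the two edges meeting at P_5 involve h:
2·Area = [(2·6 − h·8) + (h·2 − (-3)·6)] + 208
       = -6·h + 238 = 256
⇒ h = -3.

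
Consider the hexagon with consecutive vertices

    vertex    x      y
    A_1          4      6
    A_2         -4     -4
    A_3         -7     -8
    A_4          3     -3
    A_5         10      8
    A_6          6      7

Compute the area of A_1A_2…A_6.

Apply the shoelace (surveyor's) formula: 2A = Σ (x_i·y_{i+1} − x_{i+1}·y_i), indices taken mod 6.
Σ = (8) + (4) + (45) + (54) + (22) + (8) = 141
Area = |Σ|/2 = 70.5.

70.5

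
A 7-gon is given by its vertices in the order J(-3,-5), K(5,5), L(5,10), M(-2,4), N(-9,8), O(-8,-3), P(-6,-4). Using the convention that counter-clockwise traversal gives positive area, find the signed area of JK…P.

109

Σ = (10) + (25) + (40) + (20) + (91) + (14) + (18) = 218
Signed area = Σ/2 = 109 (positive ⇒ counter-clockwise traversal).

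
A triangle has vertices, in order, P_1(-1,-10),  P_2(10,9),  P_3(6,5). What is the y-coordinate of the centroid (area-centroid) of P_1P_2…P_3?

Apply the shoelace formula. First the cross-terms c_i = x_i·y_{i+1} − x_{i+1}·y_i:
  91, -4, -55  ⇒  2A = 32, A = 16.
Then Σ (y_i + y_{i+1})·c_i = 128, so ȳ = 128 / (6·16) = 4/3.

4/3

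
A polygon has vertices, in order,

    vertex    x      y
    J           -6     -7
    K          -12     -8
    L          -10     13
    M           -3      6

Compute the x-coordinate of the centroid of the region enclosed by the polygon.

Apply Gauss's area formula. First the cross-terms c_i = x_i·y_{i+1} − x_{i+1}·y_i:
  -36, -236, -21, 57  ⇒  2A = -236, A = -118.
Then Σ (x_i + x_{i+1})·c_i = 5600, so x̄ = 5600 / (6·(-118)) = -1400/177.

-1400/177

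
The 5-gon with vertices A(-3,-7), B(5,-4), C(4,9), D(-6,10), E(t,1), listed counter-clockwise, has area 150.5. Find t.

Write out the shoelace sum; only the two edges meeting at E involve t:
2·Area = [((-6)·1 − t·10) + (t·(-7) − (-3)·1)] + 202
       = -17·t + 199 = 301
⇒ t = -6.

-6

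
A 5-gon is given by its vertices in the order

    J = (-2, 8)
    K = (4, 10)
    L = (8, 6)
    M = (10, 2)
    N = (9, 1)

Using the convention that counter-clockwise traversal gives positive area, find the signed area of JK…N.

-43

Σ = (-52) + (-56) + (-44) + (-8) + (74) = -86
Signed area = Σ/2 = -43 (negative ⇒ clockwise traversal).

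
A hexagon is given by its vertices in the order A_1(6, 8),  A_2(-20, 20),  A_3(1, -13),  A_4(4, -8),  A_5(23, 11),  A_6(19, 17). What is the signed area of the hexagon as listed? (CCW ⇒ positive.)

A_1→A_2: (6)(20) − (-20)(8) = 280
A_2→A_3: (-20)(-13) − (1)(20) = 240
A_3→A_4: (1)(-8) − (4)(-13) = 44
A_4→A_5: (4)(11) − (23)(-8) = 228
A_5→A_6: (23)(17) − (19)(11) = 182
A_6→A_1: (19)(8) − (6)(17) = 50
Σ = 1024
Signed area = Σ/2 = 512 (positive ⇒ counter-clockwise traversal).

512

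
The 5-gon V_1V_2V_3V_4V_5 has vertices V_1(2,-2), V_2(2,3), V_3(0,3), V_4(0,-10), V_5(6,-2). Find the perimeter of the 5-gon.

|V_1V_2| = √((0)² + (5)²) = √25 = 5
|V_2V_3| = √((-2)² + (0)²) = √4 = 2
|V_3V_4| = √((0)² + (-13)²) = √169 = 13
|V_4V_5| = √((6)² + (8)²) = √100 = 10
|V_5V_1| = √((-4)² + (0)²) = √16 = 4
Perimeter = 5 + 2 + 13 + 10 + 4 = 34.

34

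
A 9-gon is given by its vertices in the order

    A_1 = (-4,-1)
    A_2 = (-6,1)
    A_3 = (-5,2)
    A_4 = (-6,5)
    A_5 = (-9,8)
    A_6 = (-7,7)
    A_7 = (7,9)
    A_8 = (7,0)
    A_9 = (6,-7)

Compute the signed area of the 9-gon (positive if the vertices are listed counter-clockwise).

Apply the shoelace formula: 2A = Σ (x_i·y_{i+1} − x_{i+1}·y_i), indices taken mod 9.
Cross-terms: -10, -7, -13, -3, -7, -112, -63, -49, -34  ⇒  Σ = -298
Signed area = Σ/2 = -149 (negative ⇒ clockwise traversal).

-149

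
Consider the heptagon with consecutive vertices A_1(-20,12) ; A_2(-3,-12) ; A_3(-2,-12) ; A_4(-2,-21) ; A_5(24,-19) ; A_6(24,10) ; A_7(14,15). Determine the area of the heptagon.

1116

Apply the surveyor's formula: 2A = Σ (x_i·y_{i+1} − x_{i+1}·y_i), indices taken mod 7.
Σ = (276) + (12) + (18) + (542) + (696) + (220) + (468) = 2232
Area = |Σ|/2 = 1116.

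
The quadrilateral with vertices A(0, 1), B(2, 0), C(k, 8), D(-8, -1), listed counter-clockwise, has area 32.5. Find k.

5

The doubled signed area Σ (x_i y_{i+1} − x_{i+1} y_i) is linear in k.
With k=0 it equals 70; the coefficient of k is -1 (from the two edges through C).
So -1·k + 70 = 2·32.5 = 65 ⇒ k = 5.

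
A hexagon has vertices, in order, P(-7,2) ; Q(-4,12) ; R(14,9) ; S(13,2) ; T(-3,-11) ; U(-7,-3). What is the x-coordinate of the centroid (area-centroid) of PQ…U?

423/203

Apply the surveyor's formula. First the cross-terms c_i = x_i·y_{i+1} − x_{i+1}·y_i:
  -76, -204, -89, -137, -68, -35  ⇒  2A = -609, A = -304.5.
Then Σ (x_i + x_{i+1})·c_i = -3807, so x̄ = -3807 / (6·(-304.5)) = 423/203.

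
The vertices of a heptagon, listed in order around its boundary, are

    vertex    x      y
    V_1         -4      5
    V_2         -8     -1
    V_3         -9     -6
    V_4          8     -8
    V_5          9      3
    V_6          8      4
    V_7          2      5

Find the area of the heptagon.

Apply the surveyor's formula: 2A = Σ (x_i·y_{i+1} − x_{i+1}·y_i), indices taken mod 7.
Cross-terms: 44, 39, 120, 96, 12, 32, 30  ⇒  Σ = 373
Area = |Σ|/2 = 186.5.

186.5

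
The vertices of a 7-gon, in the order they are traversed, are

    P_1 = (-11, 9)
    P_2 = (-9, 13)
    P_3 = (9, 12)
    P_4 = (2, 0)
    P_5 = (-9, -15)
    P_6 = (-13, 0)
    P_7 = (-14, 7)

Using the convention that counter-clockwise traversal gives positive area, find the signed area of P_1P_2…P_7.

-338

Apply the shoelace (surveyor's) formula: 2A = Σ (x_i·y_{i+1} − x_{i+1}·y_i), indices taken mod 7.
Cross-terms: -62, -225, -24, -30, -195, -91, -49  ⇒  Σ = -676
Signed area = Σ/2 = -338 (negative ⇒ clockwise traversal).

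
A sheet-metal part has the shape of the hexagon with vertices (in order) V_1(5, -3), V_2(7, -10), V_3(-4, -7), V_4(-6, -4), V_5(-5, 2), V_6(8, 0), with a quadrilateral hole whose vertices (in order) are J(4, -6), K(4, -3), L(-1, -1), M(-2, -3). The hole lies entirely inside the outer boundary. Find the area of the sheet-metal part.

Outer boundary:
V_1→V_2: (5)(-10) − (7)(-3) = -29
V_2→V_3: (7)(-7) − (-4)(-10) = -89
V_3→V_4: (-4)(-4) − (-6)(-7) = -26
V_4→V_5: (-6)(2) − (-5)(-4) = -32
V_5→V_6: (-5)(0) − (8)(2) = -16
V_6→V_1: (8)(-3) − (5)(0) = -24
Σ = -216
Area = |Σ|/2 = 108.
Hole:
Apply the shoelace formula: 2A = Σ (x_i·y_{i+1} − x_{i+1}·y_i), indices taken mod 4.
J→K: (4)(-3) − (4)(-6) = 12
K→L: (4)(-1) − (-1)(-3) = -7
L→M: (-1)(-3) − (-2)(-1) = 1
M→J: (-2)(-6) − (4)(-3) = 24
Σ = 30
Area = |Σ|/2 = 15.
Net area = 108 − 15 = 93.

93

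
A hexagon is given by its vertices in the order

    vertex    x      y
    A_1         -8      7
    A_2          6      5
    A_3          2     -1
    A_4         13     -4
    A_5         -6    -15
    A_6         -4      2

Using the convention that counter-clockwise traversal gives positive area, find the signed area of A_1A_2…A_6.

-198

Apply the shoelace (surveyor's) formula: 2A = Σ (x_i·y_{i+1} − x_{i+1}·y_i), indices taken mod 6.
Σ = (-82) + (-16) + (5) + (-219) + (-72) + (-12) = -396
Signed area = Σ/2 = -198 (negative ⇒ clockwise traversal).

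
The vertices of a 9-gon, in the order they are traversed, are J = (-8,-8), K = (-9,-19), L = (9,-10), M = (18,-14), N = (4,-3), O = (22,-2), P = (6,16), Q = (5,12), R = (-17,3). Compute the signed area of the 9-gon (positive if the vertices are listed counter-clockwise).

595

Σ = (80) + (261) + (54) + (2) + (58) + (364) + (-8) + (219) + (160) = 1190
Signed area = Σ/2 = 595 (positive ⇒ counter-clockwise traversal).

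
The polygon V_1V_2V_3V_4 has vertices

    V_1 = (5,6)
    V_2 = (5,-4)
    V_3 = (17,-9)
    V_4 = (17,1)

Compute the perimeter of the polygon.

|V_1V_2| = √((0)² + (-10)²) = √100 = 10
|V_2V_3| = √((12)² + (-5)²) = √169 = 13
|V_3V_4| = √((0)² + (10)²) = √100 = 10
|V_4V_1| = √((-12)² + (5)²) = √169 = 13
Perimeter = 10 + 13 + 10 + 13 = 46.

46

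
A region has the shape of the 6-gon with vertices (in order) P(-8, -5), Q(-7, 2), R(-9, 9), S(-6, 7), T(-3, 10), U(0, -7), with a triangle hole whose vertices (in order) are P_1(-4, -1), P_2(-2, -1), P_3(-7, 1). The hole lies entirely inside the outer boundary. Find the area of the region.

87.5

Outer boundary:
Apply the shoelace (surveyor's) formula: 2A = Σ (x_i·y_{i+1} − x_{i+1}·y_i), indices taken mod 6.
Σ = (-51) + (-45) + (-9) + (-39) + (21) + (-56) = -179
Area = |Σ|/2 = 89.5.
Hole:
Apply Gauss's area formula: 2A = Σ (x_i·y_{i+1} − x_{i+1}·y_i), indices taken mod 3.
Σ = (2) + (-9) + (11) = 4
Area = |Σ|/2 = 2.
Net area = 89.5 − 2 = 87.5.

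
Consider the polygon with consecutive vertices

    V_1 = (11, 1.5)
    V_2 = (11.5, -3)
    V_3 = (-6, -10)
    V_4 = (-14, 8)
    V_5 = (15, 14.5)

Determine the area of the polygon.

Σ = (-50.25) + (-133) + (-188) + (-323) + (-137) = -831.25
Area = |Σ|/2 = 415.625.

415.625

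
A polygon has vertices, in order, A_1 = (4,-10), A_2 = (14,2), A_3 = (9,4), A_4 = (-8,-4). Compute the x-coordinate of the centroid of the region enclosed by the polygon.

525/139

Apply Gauss's area formula. First the cross-terms c_i = x_i·y_{i+1} − x_{i+1}·y_i:
  148, 38, -4, 96  ⇒  2A = 278, A = 139.
Then Σ (x_i + x_{i+1})·c_i = 3150, so x̄ = 3150 / (6·139) = 525/139.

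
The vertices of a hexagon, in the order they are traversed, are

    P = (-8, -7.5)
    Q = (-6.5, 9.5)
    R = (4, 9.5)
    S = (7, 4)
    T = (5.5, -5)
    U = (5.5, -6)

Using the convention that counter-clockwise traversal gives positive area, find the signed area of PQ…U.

-213.375

Apply Gauss's area formula: 2A = Σ (x_i·y_{i+1} − x_{i+1}·y_i), indices taken mod 6.
Σ = (-124.75) + (-99.75) + (-50.5) + (-57) + (-5.5) + (-89.25) = -426.75
Signed area = Σ/2 = -213.375 (negative ⇒ clockwise traversal).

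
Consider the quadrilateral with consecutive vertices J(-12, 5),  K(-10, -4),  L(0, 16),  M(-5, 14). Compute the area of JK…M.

Σ = (98) + (-160) + (80) + (143) = 161
Area = |Σ|/2 = 80.5.

80.5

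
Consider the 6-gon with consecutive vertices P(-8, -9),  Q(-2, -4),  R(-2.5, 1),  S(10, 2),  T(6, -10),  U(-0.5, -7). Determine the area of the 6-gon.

Apply the shoelace (surveyor's) formula: 2A = Σ (x_i·y_{i+1} − x_{i+1}·y_i), indices taken mod 6.
Σ = (14) + (-12) + (-15) + (-112) + (-47) + (-51.5) = -223.5
Area = |Σ|/2 = 111.75.

111.75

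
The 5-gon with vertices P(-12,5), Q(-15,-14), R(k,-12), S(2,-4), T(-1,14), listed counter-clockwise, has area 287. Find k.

The doubled signed area Σ (x_i y_{i+1} − x_{i+1} y_i) is linear in k.
With k=0 it equals 634; the coefficient of k is 10 (from the two edges through R).
So 10·k + 634 = 2·287 = 574 ⇒ k = -6.

-6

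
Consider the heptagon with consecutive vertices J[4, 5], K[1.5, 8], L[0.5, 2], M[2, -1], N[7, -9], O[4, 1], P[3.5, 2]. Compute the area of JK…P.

32.5

Apply Gauss's area formula: 2A = Σ (x_i·y_{i+1} − x_{i+1}·y_i), indices taken mod 7.
Σ = (24.5) + (-1) + (-4.5) + (-11) + (43) + (4.5) + (9.5) = 65
Area = |Σ|/2 = 32.5.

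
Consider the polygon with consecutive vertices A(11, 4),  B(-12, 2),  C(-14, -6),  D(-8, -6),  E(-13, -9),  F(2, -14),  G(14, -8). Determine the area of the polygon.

362

Cross-terms: 70, 100, 36, -6, 200, 180, 144  ⇒  Σ = 724
Area = |Σ|/2 = 362.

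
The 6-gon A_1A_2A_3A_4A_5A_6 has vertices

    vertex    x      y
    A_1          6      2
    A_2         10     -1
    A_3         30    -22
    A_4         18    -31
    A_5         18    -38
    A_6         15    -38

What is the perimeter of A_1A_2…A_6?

100

|A_1A_2| = √((4)² + (-3)²) = √25 = 5
|A_2A_3| = √((20)² + (-21)²) = √841 = 29
|A_3A_4| = √((-12)² + (-9)²) = √225 = 15
|A_4A_5| = √((0)² + (-7)²) = √49 = 7
|A_5A_6| = √((-3)² + (0)²) = √9 = 3
|A_6A_1| = √((-9)² + (40)²) = √1681 = 41
Perimeter = 5 + 29 + 15 + 7 + 3 + 41 = 100.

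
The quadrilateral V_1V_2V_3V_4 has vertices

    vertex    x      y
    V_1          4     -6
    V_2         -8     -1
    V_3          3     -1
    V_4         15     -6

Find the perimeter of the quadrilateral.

|V_1V_2| = √((-12)² + (5)²) = √169 = 13
|V_2V_3| = √((11)² + (0)²) = √121 = 11
|V_3V_4| = √((12)² + (-5)²) = √169 = 13
|V_4V_1| = √((-11)² + (0)²) = √121 = 11
Perimeter = 13 + 11 + 13 + 11 = 48.

48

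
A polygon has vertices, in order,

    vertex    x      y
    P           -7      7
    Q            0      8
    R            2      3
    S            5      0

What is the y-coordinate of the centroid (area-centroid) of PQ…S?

68/13

Apply the shoelace formula. First the cross-terms c_i = x_i·y_{i+1} − x_{i+1}·y_i:
  -56, -16, -15, 35  ⇒  2A = -52, A = -26.
Then Σ (y_i + y_{i+1})·c_i = -816, so ȳ = -816 / (6·(-26)) = 68/13.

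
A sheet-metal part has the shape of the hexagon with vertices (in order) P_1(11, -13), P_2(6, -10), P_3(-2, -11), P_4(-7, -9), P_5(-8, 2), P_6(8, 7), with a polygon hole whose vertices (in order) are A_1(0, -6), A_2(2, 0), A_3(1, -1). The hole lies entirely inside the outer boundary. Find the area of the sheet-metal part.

256

Outer boundary:
P_1→P_2: (11)(-10) − (6)(-13) = -32
P_2→P_3: (6)(-11) − (-2)(-10) = -86
P_3→P_4: (-2)(-9) − (-7)(-11) = -59
P_4→P_5: (-7)(2) − (-8)(-9) = -86
P_5→P_6: (-8)(7) − (8)(2) = -72
P_6→P_1: (8)(-13) − (11)(7) = -181
Σ = -516
Area = |Σ|/2 = 258.
Hole:
Apply the surveyor's formula: 2A = Σ (x_i·y_{i+1} − x_{i+1}·y_i), indices taken mod 3.
Cross-terms: 12, -2, -6  ⇒  Σ = 4
Area = |Σ|/2 = 2.
Net area = 258 − 2 = 256.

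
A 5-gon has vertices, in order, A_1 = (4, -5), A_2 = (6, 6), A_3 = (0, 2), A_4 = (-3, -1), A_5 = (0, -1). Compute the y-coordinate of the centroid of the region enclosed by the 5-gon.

Apply the shoelace (surveyor's) formula. First the cross-terms c_i = x_i·y_{i+1} − x_{i+1}·y_i:
  54, 12, 6, 3, 4  ⇒  2A = 79, A = 39.5.
Then Σ (y_i + y_{i+1})·c_i = 126, so ȳ = 126 / (6·39.5) = 42/79.

42/79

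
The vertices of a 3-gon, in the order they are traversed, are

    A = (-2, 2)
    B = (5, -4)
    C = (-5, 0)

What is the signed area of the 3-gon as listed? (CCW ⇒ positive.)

-16

A→B: (-2)(-4) − (5)(2) = -2
B→C: (5)(0) − (-5)(-4) = -20
C→A: (-5)(2) − (-2)(0) = -10
Σ = -32
Signed area = Σ/2 = -16 (negative ⇒ clockwise traversal).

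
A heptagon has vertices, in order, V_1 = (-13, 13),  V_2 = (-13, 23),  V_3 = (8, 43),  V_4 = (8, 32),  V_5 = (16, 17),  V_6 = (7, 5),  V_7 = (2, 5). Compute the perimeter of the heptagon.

104

|V_1V_2| = √((0)² + (10)²) = √100 = 10
|V_2V_3| = √((21)² + (20)²) = √841 = 29
|V_3V_4| = √((0)² + (-11)²) = √121 = 11
|V_4V_5| = √((8)² + (-15)²) = √289 = 17
|V_5V_6| = √((-9)² + (-12)²) = √225 = 15
|V_6V_7| = √((-5)² + (0)²) = √25 = 5
|V_7V_1| = √((-15)² + (8)²) = √289 = 17
Perimeter = 10 + 29 + 11 + 17 + 15 + 5 + 17 = 104.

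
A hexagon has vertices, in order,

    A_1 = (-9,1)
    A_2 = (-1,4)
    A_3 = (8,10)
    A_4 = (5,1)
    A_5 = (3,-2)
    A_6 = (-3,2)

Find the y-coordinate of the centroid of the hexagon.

389/117

Apply the surveyor's formula. First the cross-terms c_i = x_i·y_{i+1} − x_{i+1}·y_i:
  -35, -42, -42, -13, 0, 15  ⇒  2A = -117, A = -58.5.
Then Σ (y_i + y_{i+1})·c_i = -1167, so ȳ = -1167 / (6·(-58.5)) = 389/117.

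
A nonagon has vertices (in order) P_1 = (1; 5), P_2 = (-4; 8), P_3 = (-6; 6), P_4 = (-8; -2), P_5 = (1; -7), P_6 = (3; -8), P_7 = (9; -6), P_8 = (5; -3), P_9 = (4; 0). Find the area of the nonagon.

P_1→P_2: (1)(8) − (-4)(5) = 28
P_2→P_3: (-4)(6) − (-6)(8) = 24
P_3→P_4: (-6)(-2) − (-8)(6) = 60
P_4→P_5: (-8)(-7) − (1)(-2) = 58
P_5→P_6: (1)(-8) − (3)(-7) = 13
P_6→P_7: (3)(-6) − (9)(-8) = 54
P_7→P_8: (9)(-3) − (5)(-6) = 3
P_8→P_9: (5)(0) − (4)(-3) = 12
P_9→P_1: (4)(5) − (1)(0) = 20
Σ = 272
Area = |Σ|/2 = 136.

136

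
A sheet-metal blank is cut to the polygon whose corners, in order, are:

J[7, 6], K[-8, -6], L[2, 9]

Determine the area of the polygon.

52.5

Apply the shoelace (surveyor's) formula: 2A = Σ (x_i·y_{i+1} − x_{i+1}·y_i), indices taken mod 3.
Cross-terms: 6, -60, -51  ⇒  Σ = -105
Area = |Σ|/2 = 52.5.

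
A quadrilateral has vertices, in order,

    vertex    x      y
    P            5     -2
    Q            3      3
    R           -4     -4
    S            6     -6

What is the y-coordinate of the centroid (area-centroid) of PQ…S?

Apply the shoelace formula. First the cross-terms c_i = x_i·y_{i+1} − x_{i+1}·y_i:
  21, 0, 48, 18  ⇒  2A = 87, A = 43.5.
Then Σ (y_i + y_{i+1})·c_i = -603, so ȳ = -603 / (6·43.5) = -67/29.

-67/29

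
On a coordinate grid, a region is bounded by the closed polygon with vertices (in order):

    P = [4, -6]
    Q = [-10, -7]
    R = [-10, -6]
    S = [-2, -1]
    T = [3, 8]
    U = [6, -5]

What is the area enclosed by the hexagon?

P→Q: (4)(-7) − (-10)(-6) = -88
Q→R: (-10)(-6) − (-10)(-7) = -10
R→S: (-10)(-1) − (-2)(-6) = -2
S→T: (-2)(8) − (3)(-1) = -13
T→U: (3)(-5) − (6)(8) = -63
U→P: (6)(-6) − (4)(-5) = -16
Σ = -192
Area = |Σ|/2 = 96.

96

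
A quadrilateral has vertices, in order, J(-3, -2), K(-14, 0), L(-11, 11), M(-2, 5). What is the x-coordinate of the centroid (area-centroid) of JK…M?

Apply the surveyor's formula. First the cross-terms c_i = x_i·y_{i+1} − x_{i+1}·y_i:
  -28, -154, -33, 19  ⇒  2A = -196, A = -98.
Then Σ (x_i + x_{i+1})·c_i = 4660, so x̄ = 4660 / (6·(-98)) = -1165/147.

-1165/147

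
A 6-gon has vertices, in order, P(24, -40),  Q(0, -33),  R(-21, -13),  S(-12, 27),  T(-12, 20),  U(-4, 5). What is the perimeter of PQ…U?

|PQ| = √((-24)² + (7)²) = √625 = 25
|QR| = √((-21)² + (20)²) = √841 = 29
|RS| = √((9)² + (40)²) = √1681 = 41
|ST| = √((0)² + (-7)²) = √49 = 7
|TU| = √((8)² + (-15)²) = √289 = 17
|UP| = √((28)² + (-45)²) = √2809 = 53
Perimeter = 25 + 29 + 41 + 7 + 17 + 53 = 172.

172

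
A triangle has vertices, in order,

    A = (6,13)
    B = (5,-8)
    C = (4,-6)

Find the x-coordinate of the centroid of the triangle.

5

Apply the shoelace (surveyor's) formula. First the cross-terms c_i = x_i·y_{i+1} − x_{i+1}·y_i:
  -113, 2, 88  ⇒  2A = -23, A = -11.5.
Then Σ (x_i + x_{i+1})·c_i = -345, so x̄ = -345 / (6·(-11.5)) = 5.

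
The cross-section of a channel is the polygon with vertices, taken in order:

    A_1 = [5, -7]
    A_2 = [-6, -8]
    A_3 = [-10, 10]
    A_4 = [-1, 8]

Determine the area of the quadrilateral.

162.5

Apply Gauss's area formula: 2A = Σ (x_i·y_{i+1} − x_{i+1}·y_i), indices taken mod 4.
Cross-terms: -82, -140, -70, -33  ⇒  Σ = -325
Area = |Σ|/2 = 162.5.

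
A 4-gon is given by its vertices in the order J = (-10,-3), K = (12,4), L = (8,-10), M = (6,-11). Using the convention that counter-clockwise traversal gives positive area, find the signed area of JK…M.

Apply the surveyor's formula: 2A = Σ (x_i·y_{i+1} − x_{i+1}·y_i), indices taken mod 4.
Cross-terms: -4, -152, -28, -128  ⇒  Σ = -312
Signed area = Σ/2 = -156 (negative ⇒ clockwise traversal).

-156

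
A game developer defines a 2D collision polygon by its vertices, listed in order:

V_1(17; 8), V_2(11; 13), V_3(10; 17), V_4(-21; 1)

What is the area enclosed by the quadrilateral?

186

Cross-terms: 133, 57, 367, -185  ⇒  Σ = 372
Area = |Σ|/2 = 186.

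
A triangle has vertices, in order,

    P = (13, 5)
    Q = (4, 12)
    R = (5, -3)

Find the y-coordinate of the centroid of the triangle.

Apply Gauss's area formula. First the cross-terms c_i = x_i·y_{i+1} − x_{i+1}·y_i:
  136, -72, 64  ⇒  2A = 128, A = 64.
Then Σ (y_i + y_{i+1})·c_i = 1792, so ȳ = 1792 / (6·64) = 14/3.

14/3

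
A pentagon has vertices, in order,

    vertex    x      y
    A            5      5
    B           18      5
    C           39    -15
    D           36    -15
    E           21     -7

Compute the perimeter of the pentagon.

|AB| = √((13)² + (0)²) = √169 = 13
|BC| = √((21)² + (-20)²) = √841 = 29
|CD| = √((-3)² + (0)²) = √9 = 3
|DE| = √((-15)² + (8)²) = √289 = 17
|EA| = √((-16)² + (12)²) = √400 = 20
Perimeter = 13 + 29 + 3 + 17 + 20 = 82.

82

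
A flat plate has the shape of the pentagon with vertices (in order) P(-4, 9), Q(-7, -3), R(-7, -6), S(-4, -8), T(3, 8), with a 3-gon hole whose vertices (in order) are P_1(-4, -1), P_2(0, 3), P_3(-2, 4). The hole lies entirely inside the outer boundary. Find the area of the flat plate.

83.5

Outer boundary:
Apply the surveyor's formula: 2A = Σ (x_i·y_{i+1} − x_{i+1}·y_i), indices taken mod 5.
Σ = (75) + (21) + (32) + (-8) + (59) = 179
Area = |Σ|/2 = 89.5.
Hole:
Σ = (-12) + (6) + (18) = 12
Area = |Σ|/2 = 6.
Net area = 89.5 − 6 = 83.5.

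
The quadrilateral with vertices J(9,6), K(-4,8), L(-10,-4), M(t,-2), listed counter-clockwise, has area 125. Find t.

The doubled signed area Σ (x_i y_{i+1} − x_{i+1} y_i) is linear in t.
With t=0 it equals 230; the coefficient of t is 10 (from the two edges through M).
So 10·t + 230 = 2·125 = 250 ⇒ t = 2.

2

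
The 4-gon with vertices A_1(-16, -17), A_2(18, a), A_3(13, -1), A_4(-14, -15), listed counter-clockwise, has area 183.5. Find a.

-10

Write out the shoelace sum; only the two edges meeting at A_2 involve a:
2·Area = [((-16)·a − 18·(-17)) + (18·(-1) − 13·a)] + -211
       = -29·a + 77 = 367
⇒ a = -10.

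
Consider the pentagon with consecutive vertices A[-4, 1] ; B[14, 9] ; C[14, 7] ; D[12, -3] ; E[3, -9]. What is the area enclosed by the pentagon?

168

Apply the shoelace formula: 2A = Σ (x_i·y_{i+1} − x_{i+1}·y_i), indices taken mod 5.
Cross-terms: -50, -28, -126, -99, -33  ⇒  Σ = -336
Area = |Σ|/2 = 168.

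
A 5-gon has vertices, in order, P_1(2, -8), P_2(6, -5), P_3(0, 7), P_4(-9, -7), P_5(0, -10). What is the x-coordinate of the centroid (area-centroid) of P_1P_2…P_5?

Apply the shoelace (surveyor's) formula. First the cross-terms c_i = x_i·y_{i+1} − x_{i+1}·y_i:
  38, 42, 63, 90, 20  ⇒  2A = 253, A = 126.5.
Then Σ (x_i + x_{i+1})·c_i = -781, so x̄ = -781 / (6·126.5) = -71/69.

-71/69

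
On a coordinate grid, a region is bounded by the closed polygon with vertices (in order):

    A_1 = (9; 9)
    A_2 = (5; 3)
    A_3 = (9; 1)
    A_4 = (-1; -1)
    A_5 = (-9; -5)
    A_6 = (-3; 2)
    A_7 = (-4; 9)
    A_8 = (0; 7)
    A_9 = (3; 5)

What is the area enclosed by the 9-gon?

Apply Gauss's area formula: 2A = Σ (x_i·y_{i+1} − x_{i+1}·y_i), indices taken mod 9.
A_1→A_2: (9)(3) − (5)(9) = -18
A_2→A_3: (5)(1) − (9)(3) = -22
A_3→A_4: (9)(-1) − (-1)(1) = -8
A_4→A_5: (-1)(-5) − (-9)(-1) = -4
A_5→A_6: (-9)(2) − (-3)(-5) = -33
A_6→A_7: (-3)(9) − (-4)(2) = -19
A_7→A_8: (-4)(7) − (0)(9) = -28
A_8→A_9: (0)(5) − (3)(7) = -21
A_9→A_1: (3)(9) − (9)(5) = -18
Σ = -171
Area = |Σ|/2 = 85.5.

85.5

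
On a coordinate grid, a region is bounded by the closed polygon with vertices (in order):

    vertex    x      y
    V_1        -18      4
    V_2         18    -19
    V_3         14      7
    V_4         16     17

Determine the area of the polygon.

579

Cross-terms: 270, 392, 126, 370  ⇒  Σ = 1158
Area = |Σ|/2 = 579.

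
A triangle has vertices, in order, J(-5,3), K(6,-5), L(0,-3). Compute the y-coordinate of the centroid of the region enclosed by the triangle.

-5/3

Apply the surveyor's formula. First the cross-terms c_i = x_i·y_{i+1} − x_{i+1}·y_i:
  7, -18, -15  ⇒  2A = -26, A = -13.
Then Σ (y_i + y_{i+1})·c_i = 130, so ȳ = 130 / (6·(-13)) = -5/3.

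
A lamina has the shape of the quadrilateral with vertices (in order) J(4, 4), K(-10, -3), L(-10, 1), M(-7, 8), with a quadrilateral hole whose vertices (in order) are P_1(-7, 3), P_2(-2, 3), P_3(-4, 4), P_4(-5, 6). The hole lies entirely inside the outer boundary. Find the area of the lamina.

Outer boundary:
Apply the shoelace formula: 2A = Σ (x_i·y_{i+1} − x_{i+1}·y_i), indices taken mod 4.
Σ = (28) + (-40) + (-73) + (-60) = -145
Area = |Σ|/2 = 72.5.
Hole:
Apply the surveyor's formula: 2A = Σ (x_i·y_{i+1} − x_{i+1}·y_i), indices taken mod 4.
P_1→P_2: (-7)(3) − (-2)(3) = -15
P_2→P_3: (-2)(4) − (-4)(3) = 4
P_3→P_4: (-4)(6) − (-5)(4) = -4
P_4→P_1: (-5)(3) − (-7)(6) = 27
Σ = 12
Area = |Σ|/2 = 6.
Net area = 72.5 − 6 = 66.5.

66.5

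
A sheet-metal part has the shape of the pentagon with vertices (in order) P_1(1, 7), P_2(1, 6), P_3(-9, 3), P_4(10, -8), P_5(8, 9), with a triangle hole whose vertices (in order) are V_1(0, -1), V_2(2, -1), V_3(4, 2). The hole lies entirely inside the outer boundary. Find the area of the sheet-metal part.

146.5

Outer boundary:
P_1→P_2: (1)(6) − (1)(7) = -1
P_2→P_3: (1)(3) − (-9)(6) = 57
P_3→P_4: (-9)(-8) − (10)(3) = 42
P_4→P_5: (10)(9) − (8)(-8) = 154
P_5→P_1: (8)(7) − (1)(9) = 47
Σ = 299
Area = |Σ|/2 = 149.5.
Hole:
Cross-terms: 2, 8, -4  ⇒  Σ = 6
Area = |Σ|/2 = 3.
Net area = 149.5 − 3 = 146.5.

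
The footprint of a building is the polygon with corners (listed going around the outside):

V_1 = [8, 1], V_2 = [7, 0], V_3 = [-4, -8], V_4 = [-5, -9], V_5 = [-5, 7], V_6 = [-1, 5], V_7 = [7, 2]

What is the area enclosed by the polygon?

105.5

Σ = (-7) + (-56) + (-4) + (-80) + (-18) + (-37) + (-9) = -211
Area = |Σ|/2 = 105.5.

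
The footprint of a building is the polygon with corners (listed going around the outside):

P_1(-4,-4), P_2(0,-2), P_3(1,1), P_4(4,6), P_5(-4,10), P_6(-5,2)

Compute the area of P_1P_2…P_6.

Apply Gauss's area formula: 2A = Σ (x_i·y_{i+1} − x_{i+1}·y_i), indices taken mod 6.
P_1→P_2: (-4)(-2) − (0)(-4) = 8
P_2→P_3: (0)(1) − (1)(-2) = 2
P_3→P_4: (1)(6) − (4)(1) = 2
P_4→P_5: (4)(10) − (-4)(6) = 64
P_5→P_6: (-4)(2) − (-5)(10) = 42
P_6→P_1: (-5)(-4) − (-4)(2) = 28
Σ = 146
Area = |Σ|/2 = 73.

73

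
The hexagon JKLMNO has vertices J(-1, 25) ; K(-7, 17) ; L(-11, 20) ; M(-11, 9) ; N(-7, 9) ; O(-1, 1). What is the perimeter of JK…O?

64

|JK| = √((-6)² + (-8)²) = √100 = 10
|KL| = √((-4)² + (3)²) = √25 = 5
|LM| = √((0)² + (-11)²) = √121 = 11
|MN| = √((4)² + (0)²) = √16 = 4
|NO| = √((6)² + (-8)²) = √100 = 10
|OJ| = √((0)² + (24)²) = √576 = 24
Perimeter = 10 + 5 + 11 + 4 + 10 + 24 = 64.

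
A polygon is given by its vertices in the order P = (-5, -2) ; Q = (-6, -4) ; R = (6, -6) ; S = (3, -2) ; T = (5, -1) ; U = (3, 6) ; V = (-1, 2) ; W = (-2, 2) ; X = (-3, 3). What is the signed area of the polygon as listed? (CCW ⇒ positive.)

74.5

Apply the shoelace formula: 2A = Σ (x_i·y_{i+1} − x_{i+1}·y_i), indices taken mod 9.
Cross-terms: 8, 60, 6, 7, 33, 12, 2, 0, 21  ⇒  Σ = 149
Signed area = Σ/2 = 74.5 (positive ⇒ counter-clockwise traversal).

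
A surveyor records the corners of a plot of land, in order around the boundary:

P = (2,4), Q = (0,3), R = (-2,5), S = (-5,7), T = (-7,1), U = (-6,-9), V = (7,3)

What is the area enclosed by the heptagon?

P→Q: (2)(3) − (0)(4) = 6
Q→R: (0)(5) − (-2)(3) = 6
R→S: (-2)(7) − (-5)(5) = 11
S→T: (-5)(1) − (-7)(7) = 44
T→U: (-7)(-9) − (-6)(1) = 69
U→V: (-6)(3) − (7)(-9) = 45
V→P: (7)(4) − (2)(3) = 22
Σ = 203
Area = |Σ|/2 = 101.5.

101.5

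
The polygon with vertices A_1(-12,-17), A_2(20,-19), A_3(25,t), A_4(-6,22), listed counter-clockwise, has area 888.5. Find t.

-7

The doubled signed area Σ (x_i y_{i+1} − x_{i+1} y_i) is linear in t.
With t=0 it equals 1959; the coefficient of t is 26 (from the two edges through A_3).
So 26·t + 1959 = 2·888.5 = 1777 ⇒ t = -7.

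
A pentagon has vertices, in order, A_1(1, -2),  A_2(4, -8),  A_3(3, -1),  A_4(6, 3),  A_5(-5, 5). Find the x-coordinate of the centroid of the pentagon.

20/17

Apply Gauss's area formula. First the cross-terms c_i = x_i·y_{i+1} − x_{i+1}·y_i:
  0, 20, 15, 45, 5  ⇒  2A = 85, A = 42.5.
Then Σ (x_i + x_{i+1})·c_i = 300, so x̄ = 300 / (6·42.5) = 20/17.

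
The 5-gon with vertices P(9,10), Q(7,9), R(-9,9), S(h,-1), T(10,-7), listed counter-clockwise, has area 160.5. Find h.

The doubled signed area Σ (x_i y_{i+1} − x_{i+1} y_i) is linear in h.
With h=0 it equals 337; the coefficient of h is -16 (from the two edges through S).
So -16·h + 337 = 2·160.5 = 321 ⇒ h = 1.

1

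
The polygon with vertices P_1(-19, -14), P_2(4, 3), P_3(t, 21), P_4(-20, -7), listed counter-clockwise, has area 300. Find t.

Write out the shoelace sum; only the two edges meeting at P_3 involve t:
2·Area = [(4·21 − t·3) + (t·(-7) − (-20)·21)] + 146
       = -10·t + 650 = 600
⇒ t = 5.

5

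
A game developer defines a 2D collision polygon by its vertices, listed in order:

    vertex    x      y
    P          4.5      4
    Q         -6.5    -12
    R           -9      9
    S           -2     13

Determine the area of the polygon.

Apply Gauss's area formula: 2A = Σ (x_i·y_{i+1} − x_{i+1}·y_i), indices taken mod 4.
P→Q: (4.5)(-12) − (-6.5)(4) = -28
Q→R: (-6.5)(9) − (-9)(-12) = -166.5
R→S: (-9)(13) − (-2)(9) = -99
S→P: (-2)(4) − (4.5)(13) = -66.5
Σ = -360
Area = |Σ|/2 = 180.

180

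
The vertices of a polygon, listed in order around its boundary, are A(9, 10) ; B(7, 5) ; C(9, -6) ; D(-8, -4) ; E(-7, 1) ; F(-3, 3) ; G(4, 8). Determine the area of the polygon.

159

Cross-terms: -25, -87, -84, -36, -18, -36, -32  ⇒  Σ = -318
Area = |Σ|/2 = 159.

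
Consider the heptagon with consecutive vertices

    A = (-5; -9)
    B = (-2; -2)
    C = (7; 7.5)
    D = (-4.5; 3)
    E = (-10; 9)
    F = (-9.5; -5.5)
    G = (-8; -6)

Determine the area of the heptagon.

Apply the surveyor's formula: 2A = Σ (x_i·y_{i+1} − x_{i+1}·y_i), indices taken mod 7.
A→B: (-5)(-2) − (-2)(-9) = -8
B→C: (-2)(7.5) − (7)(-2) = -1
C→D: (7)(3) − (-4.5)(7.5) = 54.75
D→E: (-4.5)(9) − (-10)(3) = -10.5
E→F: (-10)(-5.5) − (-9.5)(9) = 140.5
F→G: (-9.5)(-6) − (-8)(-5.5) = 13
G→A: (-8)(-9) − (-5)(-6) = 42
Σ = 230.75
Area = |Σ|/2 = 115.375.

115.375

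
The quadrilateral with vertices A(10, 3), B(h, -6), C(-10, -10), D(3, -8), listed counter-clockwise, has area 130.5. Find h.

Write out the shoelace sum; only the two edges meeting at B involve h:
2·Area = [(10·(-6) − h·3) + (h·(-10) − (-10)·(-6))] + 199
       = -13·h + 79 = 261
⇒ h = -14.

-14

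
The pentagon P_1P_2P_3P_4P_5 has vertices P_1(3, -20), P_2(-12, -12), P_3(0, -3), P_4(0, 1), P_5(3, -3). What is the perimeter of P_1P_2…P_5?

|P_1P_2| = √((-15)² + (8)²) = √289 = 17
|P_2P_3| = √((12)² + (9)²) = √225 = 15
|P_3P_4| = √((0)² + (4)²) = √16 = 4
|P_4P_5| = √((3)² + (-4)²) = √25 = 5
|P_5P_1| = √((0)² + (-17)²) = √289 = 17
Perimeter = 17 + 15 + 4 + 5 + 17 = 58.

58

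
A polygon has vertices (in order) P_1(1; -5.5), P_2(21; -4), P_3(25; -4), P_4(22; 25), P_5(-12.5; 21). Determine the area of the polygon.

831.375

Σ = (111.5) + (16) + (713) + (774.5) + (47.75) = 1662.75
Area = |Σ|/2 = 831.375.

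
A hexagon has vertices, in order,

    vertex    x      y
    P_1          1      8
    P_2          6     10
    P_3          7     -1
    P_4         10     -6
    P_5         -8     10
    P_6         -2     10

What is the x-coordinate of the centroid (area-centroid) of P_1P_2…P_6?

Apply Gauss's area formula. First the cross-terms c_i = x_i·y_{i+1} − x_{i+1}·y_i:
  -38, -76, -32, 52, -60, -26  ⇒  2A = -180, A = -90.
Then Σ (x_i + x_{i+1})·c_i = -1068, so x̄ = -1068 / (6·(-90)) = 89/45.

89/45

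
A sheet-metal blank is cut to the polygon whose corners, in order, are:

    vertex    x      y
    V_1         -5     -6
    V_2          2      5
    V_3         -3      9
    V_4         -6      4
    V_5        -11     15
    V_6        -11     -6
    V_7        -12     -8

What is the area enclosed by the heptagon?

147.5

Apply the shoelace (surveyor's) formula: 2A = Σ (x_i·y_{i+1} − x_{i+1}·y_i), indices taken mod 7.
Cross-terms: -13, 33, 42, -46, 231, 16, 32  ⇒  Σ = 295
Area = |Σ|/2 = 147.5.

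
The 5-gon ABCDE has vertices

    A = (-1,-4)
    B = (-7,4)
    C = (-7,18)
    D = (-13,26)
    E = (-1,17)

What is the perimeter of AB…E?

|AB| = √((-6)² + (8)²) = √100 = 10
|BC| = √((0)² + (14)²) = √196 = 14
|CD| = √((-6)² + (8)²) = √100 = 10
|DE| = √((12)² + (-9)²) = √225 = 15
|EA| = √((0)² + (-21)²) = √441 = 21
Perimeter = 10 + 14 + 10 + 15 + 21 = 70.

70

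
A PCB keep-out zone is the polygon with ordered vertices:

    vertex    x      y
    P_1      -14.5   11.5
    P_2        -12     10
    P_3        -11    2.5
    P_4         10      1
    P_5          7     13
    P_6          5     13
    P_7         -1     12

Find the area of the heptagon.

Apply Gauss's area formula: 2A = Σ (x_i·y_{i+1} − x_{i+1}·y_i), indices taken mod 7.
P_1→P_2: (-14.5)(10) − (-12)(11.5) = -7
P_2→P_3: (-12)(2.5) − (-11)(10) = 80
P_3→P_4: (-11)(1) − (10)(2.5) = -36
P_4→P_5: (10)(13) − (7)(1) = 123
P_5→P_6: (7)(13) − (5)(13) = 26
P_6→P_7: (5)(12) − (-1)(13) = 73
P_7→P_1: (-1)(11.5) − (-14.5)(12) = 162.5
Σ = 421.5
Area = |Σ|/2 = 210.75.

210.75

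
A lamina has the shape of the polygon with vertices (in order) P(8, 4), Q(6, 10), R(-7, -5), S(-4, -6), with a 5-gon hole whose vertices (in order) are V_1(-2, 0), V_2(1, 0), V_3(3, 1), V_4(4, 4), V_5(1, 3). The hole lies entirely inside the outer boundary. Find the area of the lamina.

Outer boundary:
Apply the shoelace (surveyor's) formula: 2A = Σ (x_i·y_{i+1} − x_{i+1}·y_i), indices taken mod 4.
Σ = (56) + (40) + (22) + (32) = 150
Area = |Σ|/2 = 75.
Hole:
Σ = (0) + (1) + (8) + (8) + (6) = 23
Area = |Σ|/2 = 11.5.
Net area = 75 − 11.5 = 63.5.

63.5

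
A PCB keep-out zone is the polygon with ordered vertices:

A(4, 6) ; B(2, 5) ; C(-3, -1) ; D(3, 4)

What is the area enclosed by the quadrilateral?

Σ = (8) + (13) + (-9) + (2) = 14
Area = |Σ|/2 = 7.

7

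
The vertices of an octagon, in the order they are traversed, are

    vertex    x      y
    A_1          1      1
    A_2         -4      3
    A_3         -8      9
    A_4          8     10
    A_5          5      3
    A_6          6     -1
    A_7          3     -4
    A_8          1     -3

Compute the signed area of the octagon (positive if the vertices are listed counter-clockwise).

-114

Cross-terms: 7, -12, -152, -26, -23, -21, -5, 4  ⇒  Σ = -228
Signed area = Σ/2 = -114 (negative ⇒ clockwise traversal).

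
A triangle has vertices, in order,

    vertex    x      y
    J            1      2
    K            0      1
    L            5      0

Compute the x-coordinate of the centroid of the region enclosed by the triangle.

Apply the shoelace formula. First the cross-terms c_i = x_i·y_{i+1} − x_{i+1}·y_i:
  1, -5, 10  ⇒  2A = 6, A = 3.
Then Σ (x_i + x_{i+1})·c_i = 36, so x̄ = 36 / (6·3) = 2.

2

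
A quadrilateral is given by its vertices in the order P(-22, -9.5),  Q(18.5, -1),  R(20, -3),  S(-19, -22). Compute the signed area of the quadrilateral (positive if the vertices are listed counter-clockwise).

Apply the shoelace formula: 2A = Σ (x_i·y_{i+1} − x_{i+1}·y_i), indices taken mod 4.
P→Q: (-22)(-1) − (18.5)(-9.5) = 197.75
Q→R: (18.5)(-3) − (20)(-1) = -35.5
R→S: (20)(-22) − (-19)(-3) = -497
S→P: (-19)(-9.5) − (-22)(-22) = -303.5
Σ = -638.25
Signed area = Σ/2 = -319.125 (negative ⇒ clockwise traversal).

-319.125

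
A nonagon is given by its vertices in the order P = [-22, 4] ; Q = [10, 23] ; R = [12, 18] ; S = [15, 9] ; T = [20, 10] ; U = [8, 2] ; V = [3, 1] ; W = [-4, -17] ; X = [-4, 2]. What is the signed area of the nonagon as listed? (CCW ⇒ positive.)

-483.5

Apply the shoelace (surveyor's) formula: 2A = Σ (x_i·y_{i+1} − x_{i+1}·y_i), indices taken mod 9.
P→Q: (-22)(23) − (10)(4) = -546
Q→R: (10)(18) − (12)(23) = -96
R→S: (12)(9) − (15)(18) = -162
S→T: (15)(10) − (20)(9) = -30
T→U: (20)(2) − (8)(10) = -40
U→V: (8)(1) − (3)(2) = 2
V→W: (3)(-17) − (-4)(1) = -47
W→X: (-4)(2) − (-4)(-17) = -76
X→P: (-4)(4) − (-22)(2) = 28
Σ = -967
Signed area = Σ/2 = -483.5 (negative ⇒ clockwise traversal).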